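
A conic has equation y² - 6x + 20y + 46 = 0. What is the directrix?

Only y is squared. Complete the square in y: (y + 10)² = 6(x + 9).
Vertex (-9, -10); 4p = 6 so p = 3/2. Opens right.
Directrix is the vertical line x = h − p = -9 − (3/2) = -21/2.

x = -21/2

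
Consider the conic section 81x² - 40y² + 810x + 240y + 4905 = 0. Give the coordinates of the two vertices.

(-5, -6) and (-5, 12)

81(x² + 10x) -40(y² - 6y) = -4905
Completing the square gives 81(x + 5)² -40(y - 3)² = -4905 + 2025 - 360 = -3240.
Divide by -3240: (y - 3)²/81 - (x + 5)²/40 = 1
Hyperbola, center (-5, 3), transverse axis vertical; a² = 81, b² = 40.
a = 9. Vertices at (h, k ± a).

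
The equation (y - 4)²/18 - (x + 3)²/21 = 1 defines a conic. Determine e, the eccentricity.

e = √78/6

Center (-3, 4). The positive term is the y-term, so the transverse axis is vertical; a² = 18, b² = 21.
c² = a² + b² = 39, so c = √39.
e = c/a = √39/3√2 = √78/6.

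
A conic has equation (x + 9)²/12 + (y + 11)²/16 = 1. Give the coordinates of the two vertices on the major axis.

(-9, -15) and (-9, -7)

Center (-9, -11). The larger denominator 16 sits under the y-term, so the major axis is vertical; a² = 16, b² = 12.
a = 4. Vertices at (h, k ± a).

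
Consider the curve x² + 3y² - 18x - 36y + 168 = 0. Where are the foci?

(9 - √14, 6) and (9 + √14, 6)

Group the x- and y-terms: (x² - 18x) + 3(y² - 12y) = -168
Completing the square gives (x - 9)² + 3(y - 6)² = -168 + 81 + 108 = 21.
Dividing both sides by 21: (x - 9)²/21 + (y - 6)²/7 = 1
Ellipse, center (9, 6), major axis horizontal; a² = 21, b² = 7.
c² = a² - b² = 21 - 7 = 14, so c = √14.
Foci lie on the horizontal axis through the center: (h ± c, k).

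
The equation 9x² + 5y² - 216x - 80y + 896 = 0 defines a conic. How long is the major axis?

24

Group: 9(x² - 24x) + 5(y² - 16y) = -896
Completing the square gives 9(x - 12)² + 5(y - 8)² = -896 + 1296 + 320 = 720.
Divide by 720: (x - 12)²/80 + (y - 8)²/144 = 1
Ellipse, center (12, 8), major axis vertical; a² = 144, b² = 80.
a² = 144 so a = 12; the major axis has length 2a = 24.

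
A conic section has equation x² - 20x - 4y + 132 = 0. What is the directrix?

Only x is squared. Complete the square in x: (x - 10)² = 4(y - 8).
Vertex (10, 8); 4p = 4 so p = 1. Opens up.
Directrix is the horizontal line y = k − p = 8 − (1) = 7.

y = 7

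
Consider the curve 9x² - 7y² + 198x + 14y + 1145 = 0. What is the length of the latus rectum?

14/3

Group: 9(x² + 22x) -7(y² - 2y) = -1145
9(x + 11)² -7(y - 1)² = -1145 + 1089 - 7 = -63
Dividing both sides by -63: (y - 1)²/9 - (x + 11)²/7 = 1
Hyperbola, center (-11, 1), transverse axis vertical; a² = 9, b² = 7.
Latus rectum length = 2b²/a = 2·7/3 = 14/3.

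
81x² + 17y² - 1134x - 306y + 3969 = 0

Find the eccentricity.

e = 8/9

Group: 81(x² - 14x) + 17(y² - 18y) = -3969
81(x - 7)² + 17(y - 9)² = -3969 + 3969 + 1377 = 1377
Divide through by 1377 to get (x - 7)²/17 + (y - 9)²/81 = 1.
Ellipse, center (7, 9), major axis vertical; a² = 81, b² = 17.
c² = a² - b² = 64, so c = 8.
e = c/a = 8/9.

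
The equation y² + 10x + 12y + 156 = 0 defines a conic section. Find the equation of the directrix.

x = -19/2

Only y is squared. Complete the square in y: (y + 6)² = -10(x + 12).
Vertex (-12, -6); 4p = -10 so p = -5/2. Opens left.
Directrix is the vertical line x = h − p = -12 − (-5/2) = -19/2.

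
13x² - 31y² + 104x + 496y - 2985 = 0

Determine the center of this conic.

Collect terms: 13(x² + 8x) -31(y² - 16y) = 2985
Completing the square gives 13(x + 4)² -31(y - 8)² = 2985 + 208 - 1984 = 1209.
Divide by 1209: (x + 4)²/93 - (y - 8)²/39 = 1
Hyperbola with center (-4, 8).

(-4, 8)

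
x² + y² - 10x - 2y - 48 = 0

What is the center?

(5, 1)

(x² - 10x) + (y² - 2y) = 48
Completing the square gives (x - 5)² + (y - 1)² = 48 + 25 + 1 = 74.
So (x - 5)² + (y - 1)² = 74.
Circle centered at (5, 1) with r² = 74.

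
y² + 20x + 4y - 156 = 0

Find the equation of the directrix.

x = 13

Only y is squared. Complete the square in y: (y + 2)² = -20(x - 8).
Vertex (8, -2); 4p = -20 so p = -5. Opens left.
Directrix is the vertical line x = h − p = 8 − (-5) = 13.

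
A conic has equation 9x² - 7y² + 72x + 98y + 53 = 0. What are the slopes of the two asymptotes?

9(x² + 8x) -7(y² - 14y) = -53
Completing the square gives 9(x + 4)² -7(y - 7)² = -53 + 144 - 343 = -252.
Dividing both sides by -252: (y - 7)²/36 - (x + 4)²/28 = 1
Hyperbola, center (-4, 7), transverse axis vertical; a² = 36, b² = 28.
For a vertical hyperbola the asymptotes have slope ±a/b.
Here that is ±6/2√7 = ±3√7/7.

3√7/7 and -3√7/7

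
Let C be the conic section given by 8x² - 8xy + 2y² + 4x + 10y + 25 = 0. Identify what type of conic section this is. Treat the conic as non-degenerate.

A = 8, B = -8, C = 2.
Discriminant B² − 4AC = (-8)² − 4·8·2 = 0.
B² − 4AC = 0 ⇒ parabola.

parabola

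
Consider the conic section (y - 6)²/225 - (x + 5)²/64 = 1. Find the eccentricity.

e = 17/15

Center (-5, 6). The positive term is the y-term, so the transverse axis is vertical; a² = 225, b² = 64.
c² = a² + b² = 289, so c = 17.
e = c/a = 17/15.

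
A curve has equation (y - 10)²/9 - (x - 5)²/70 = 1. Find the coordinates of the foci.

Center (5, 10). The positive term is the y-term, so the transverse axis is vertical; a² = 9, b² = 70.
c² = a² + b² = 9 + 70 = 79, so c = √79.
Foci lie on the vertical axis through the center: (h, k ± c).

(5, 10 - √79) and (5, 10 + √79)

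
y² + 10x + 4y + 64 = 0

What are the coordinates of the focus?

(-17/2, -2)

Only y is squared. Complete the square in y: (y + 2)² = -10(x + 6).
Vertex (-6, -2); 4p = -10 so p = -5/2. Opens left.
Focus is p units from the vertex along the axis: (h + p, k).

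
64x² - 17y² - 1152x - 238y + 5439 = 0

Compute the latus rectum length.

17/4

64(x² - 18x) -17(y² + 14y) = -5439
Complete the square: 64(x - 9)² -17(y + 7)² = -5439 + 5184 - 833 = -1088
Divide through by -1088 to get (y + 7)²/64 - (x - 9)²/17 = 1.
Hyperbola, center (9, -7), transverse axis vertical; a² = 64, b² = 17.
Latus rectum length = 2b²/a = 2·17/8 = 17/4.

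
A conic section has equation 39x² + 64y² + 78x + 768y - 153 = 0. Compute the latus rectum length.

39/4

Collect terms: 39(x² + 2x) + 64(y² + 12y) = 153
Complete the square in x and y: 39(x + 1)² + 64(y + 6)² = 153 + 39 + 2304 = 2496
Divide through by 2496 to get (x + 1)²/64 + (y + 6)²/39 = 1.
Ellipse, center (-1, -6), major axis horizontal; a² = 64, b² = 39.
Latus rectum length = 2b²/a = 2·39/8 = 39/4.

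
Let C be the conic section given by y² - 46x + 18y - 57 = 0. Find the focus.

Only y is squared. Complete the square in y: (y + 9)² = 46(x + 3).
Vertex (-3, -9); 4p = 46 so p = 23/2. Opens right.
Focus is p units from the vertex along the axis: (h + p, k).

(17/2, -9)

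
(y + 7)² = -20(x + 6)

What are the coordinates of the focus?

Vertex (-6, -7); 4p = -20 so p = -5. Opens left.
Focus is p units from the vertex along the axis: (h + p, k).

(-11, -7)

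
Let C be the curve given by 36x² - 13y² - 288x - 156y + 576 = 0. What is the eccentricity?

Group: 36(x² - 8x) -13(y² + 12y) = -576
Completing the square gives 36(x - 4)² -13(y + 6)² = -576 + 576 - 468 = -468.
Divide by -468: (y + 6)²/36 - (x - 4)²/13 = 1
Hyperbola, center (4, -6), transverse axis vertical; a² = 36, b² = 13.
c² = a² + b² = 49, so c = 7.
e = c/a = 7/6.

e = 7/6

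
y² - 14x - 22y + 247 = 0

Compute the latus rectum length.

Only y is squared. Complete the square in y: (y - 11)² = 14(x - 9).
Vertex (9, 11); 4p = 14 so p = 7/2. Opens right.
Latus rectum length = |4p| = 14.

14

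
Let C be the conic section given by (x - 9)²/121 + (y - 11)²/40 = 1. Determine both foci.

(0, 11) and (18, 11)

Center (9, 11). The larger denominator 121 sits under the x-term, so the major axis is horizontal; a² = 121, b² = 40.
c² = a² - b² = 121 - 40 = 81, so c = 9.
Foci lie on the horizontal axis through the center: (h ± c, k).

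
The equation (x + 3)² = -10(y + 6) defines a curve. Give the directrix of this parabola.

Vertex (-3, -6); 4p = -10 so p = -5/2. Opens down.
Directrix is the horizontal line y = k − p = -6 − (-5/2) = -7/2.

y = -7/2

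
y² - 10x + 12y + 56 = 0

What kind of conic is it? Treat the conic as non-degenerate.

No xy term. Coefficients of x² and y² are A = 0, C = 1.
Exactly one squared variable ⇒ parabola.

parabola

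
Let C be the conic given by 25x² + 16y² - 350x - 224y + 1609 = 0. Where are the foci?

25(x² - 14x) + 16(y² - 14y) = -1609
Complete the square in x and y: 25(x - 7)² + 16(y - 7)² = -1609 + 1225 + 784 = 400
Divide by 400: (x - 7)²/16 + (y - 7)²/25 = 1
Ellipse, center (7, 7), major axis vertical; a² = 25, b² = 16.
c² = a² - b² = 25 - 16 = 9, so c = 3.
Foci lie on the vertical axis through the center: (h, k ± c).

(7, 4) and (7, 10)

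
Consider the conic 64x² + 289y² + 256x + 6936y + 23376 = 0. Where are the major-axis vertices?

Collect terms: 64(x² + 4x) + 289(y² + 24y) = -23376
64(x + 2)² + 289(y + 12)² = -23376 + 256 + 41616 = 18496
Divide through by 18496 to get (x + 2)²/289 + (y + 12)²/64 = 1.
Ellipse, center (-2, -12), major axis horizontal; a² = 289, b² = 64.
a = 17. Vertices at (h ± a, k).

(-19, -12) and (15, -12)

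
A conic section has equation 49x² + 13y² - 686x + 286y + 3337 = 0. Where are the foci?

(7, -17) and (7, -5)

Group the x- and y-terms: 49(x² - 14x) + 13(y² + 22y) = -3337
Complete the square: 49(x - 7)² + 13(y + 11)² = -3337 + 2401 + 1573 = 637
Divide through by 637 to get (x - 7)²/13 + (y + 11)²/49 = 1.
Ellipse, center (7, -11), major axis vertical; a² = 49, b² = 13.
c² = a² - b² = 49 - 13 = 36, so c = 6.
Foci lie on the vertical axis through the center: (h, k ± c).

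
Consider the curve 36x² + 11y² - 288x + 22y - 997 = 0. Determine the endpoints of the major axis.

(4, -13) and (4, 11)

36(x² - 8x) + 11(y² + 2y) = 997
Completing the square gives 36(x - 4)² + 11(y + 1)² = 997 + 576 + 11 = 1584.
Divide by 1584: (x - 4)²/44 + (y + 1)²/144 = 1
Ellipse, center (4, -1), major axis vertical; a² = 144, b² = 44.
a = 12. Vertices at (h, k ± a).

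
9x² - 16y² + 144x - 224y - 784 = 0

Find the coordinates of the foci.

Group the x- and y-terms: 9(x² + 16x) -16(y² + 14y) = 784
Complete the square in x and y: 9(x + 8)² -16(y + 7)² = 784 + 576 - 784 = 576
Dividing both sides by 576: (x + 8)²/64 - (y + 7)²/36 = 1
Hyperbola, center (-8, -7), transverse axis horizontal; a² = 64, b² = 36.
c² = a² + b² = 64 + 36 = 100, so c = 10.
Foci lie on the horizontal axis through the center: (h ± c, k).

(-18, -7) and (2, -7)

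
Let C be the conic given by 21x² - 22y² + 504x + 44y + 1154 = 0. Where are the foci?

(-12 - 2√43, 1) and (-12 + 2√43, 1)

Group the x- and y-terms: 21(x² + 24x) -22(y² - 2y) = -1154
21(x + 12)² -22(y - 1)² = -1154 + 3024 - 22 = 1848
Divide by 1848: (x + 12)²/88 - (y - 1)²/84 = 1
Hyperbola, center (-12, 1), transverse axis horizontal; a² = 88, b² = 84.
c² = a² + b² = 88 + 84 = 172, so c = 2√43.
Foci lie on the horizontal axis through the center: (h ± c, k).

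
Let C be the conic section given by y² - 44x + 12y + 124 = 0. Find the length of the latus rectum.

Only y is squared. Complete the square in y: (y + 6)² = 44(x - 2).
Vertex (2, -6); 4p = 44 so p = 11. Opens right.
Latus rectum length = |4p| = 44.

44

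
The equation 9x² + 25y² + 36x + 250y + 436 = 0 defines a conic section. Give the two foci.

Group: 9(x² + 4x) + 25(y² + 10y) = -436
Complete the square in x and y: 9(x + 2)² + 25(y + 5)² = -436 + 36 + 625 = 225
Divide by 225: (x + 2)²/25 + (y + 5)²/9 = 1
Ellipse, center (-2, -5), major axis horizontal; a² = 25, b² = 9.
c² = a² - b² = 25 - 9 = 16, so c = 4.
Foci lie on the horizontal axis through the center: (h ± c, k).

(-6, -5) and (2, -5)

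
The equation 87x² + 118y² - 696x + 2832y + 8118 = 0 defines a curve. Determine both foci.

87(x² - 8x) + 118(y² + 24y) = -8118
Complete the square: 87(x - 4)² + 118(y + 12)² = -8118 + 1392 + 16992 = 10266
Divide by 10266: (x - 4)²/118 + (y + 12)²/87 = 1
Ellipse, center (4, -12), major axis horizontal; a² = 118, b² = 87.
c² = a² - b² = 118 - 87 = 31, so c = √31.
Foci lie on the horizontal axis through the center: (h ± c, k).

(4 - √31, -12) and (4 + √31, -12)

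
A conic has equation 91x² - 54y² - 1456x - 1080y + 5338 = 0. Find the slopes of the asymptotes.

Group: 91(x² - 16x) -54(y² + 20y) = -5338
Complete the square in x and y: 91(x - 8)² -54(y + 10)² = -5338 + 5824 - 5400 = -4914
Divide by -4914: (y + 10)²/91 - (x - 8)²/54 = 1
Hyperbola, center (8, -10), transverse axis vertical; a² = 91, b² = 54.
For a vertical hyperbola the asymptotes have slope ±a/b.
Here that is ±√91/3√6 = ±√546/18.

√546/18 and -√546/18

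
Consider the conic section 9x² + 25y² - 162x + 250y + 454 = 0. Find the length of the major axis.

Rearranging, 9(x² - 18x) + 25(y² + 10y) = -454.
Completing the square gives 9(x - 9)² + 25(y + 5)² = -454 + 729 + 625 = 900.
Dividing both sides by 900: (x - 9)²/100 + (y + 5)²/36 = 1
Ellipse, center (9, -5), major axis horizontal; a² = 100, b² = 36.
a² = 100 so a = 10; the major axis has length 2a = 20.

20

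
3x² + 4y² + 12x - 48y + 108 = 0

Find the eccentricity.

3(x² + 4x) + 4(y² - 12y) = -108
3(x + 2)² + 4(y - 6)² = -108 + 12 + 144 = 48
Divide through by 48 to get (x + 2)²/16 + (y - 6)²/12 = 1.
Ellipse, center (-2, 6), major axis horizontal; a² = 16, b² = 12.
c² = a² - b² = 4, so c = 2.
e = c/a = 2/4 = 1/2.

e = 1/2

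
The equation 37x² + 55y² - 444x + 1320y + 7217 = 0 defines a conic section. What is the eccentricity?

Group the x- and y-terms: 37(x² - 12x) + 55(y² + 24y) = -7217
Complete the square: 37(x - 6)² + 55(y + 12)² = -7217 + 1332 + 7920 = 2035
Divide through by 2035 to get (x - 6)²/55 + (y + 12)²/37 = 1.
Ellipse, center (6, -12), major axis horizontal; a² = 55, b² = 37.
c² = a² - b² = 18, so c = 3√2.
e = c/a = 3√2/√55 = 3√110/55.

e = 3√110/55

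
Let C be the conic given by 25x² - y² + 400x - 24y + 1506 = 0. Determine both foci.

Group: 25(x² + 16x) -(y² + 24y) = -1506
Complete the square in x and y: 25(x + 8)² -(y + 12)² = -1506 + 1600 - 144 = -50
Dividing both sides by -50: (y + 12)²/50 - (x + 8)²/2 = 1
Hyperbola, center (-8, -12), transverse axis vertical; a² = 50, b² = 2.
c² = a² + b² = 50 + 2 = 52, so c = 2√13.
Foci lie on the vertical axis through the center: (h, k ± c).

(-8, -12 - 2√13) and (-8, -12 + 2√13)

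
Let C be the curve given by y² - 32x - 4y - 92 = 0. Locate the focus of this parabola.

(5, 2)

Only y is squared. Complete the square in y: (y - 2)² = 32(x + 3).
Vertex (-3, 2); 4p = 32 so p = 8. Opens right.
Focus is p units from the vertex along the axis: (h + p, k).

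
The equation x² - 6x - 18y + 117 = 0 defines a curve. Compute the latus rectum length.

18

Only x is squared. Complete the square in x: (x - 3)² = 18(y - 6).
Vertex (3, 6); 4p = 18 so p = 9/2. Opens up.
Latus rectum length = |4p| = 18.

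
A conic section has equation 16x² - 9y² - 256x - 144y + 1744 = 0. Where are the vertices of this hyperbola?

16(x² - 16x) -9(y² + 16y) = -1744
Completing the square gives 16(x - 8)² -9(y + 8)² = -1744 + 1024 - 576 = -1296.
Divide by -1296: (y + 8)²/144 - (x - 8)²/81 = 1
Hyperbola, center (8, -8), transverse axis vertical; a² = 144, b² = 81.
a = 12. Vertices at (h, k ± a).

(8, -20) and (8, 4)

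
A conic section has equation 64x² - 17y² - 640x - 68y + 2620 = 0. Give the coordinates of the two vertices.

Group: 64(x² - 10x) -17(y² + 4y) = -2620
64(x - 5)² -17(y + 2)² = -2620 + 1600 - 68 = -1088
Divide through by -1088 to get (y + 2)²/64 - (x - 5)²/17 = 1.
Hyperbola, center (5, -2), transverse axis vertical; a² = 64, b² = 17.
a = 8. Vertices at (h, k ± a).

(5, -10) and (5, 6)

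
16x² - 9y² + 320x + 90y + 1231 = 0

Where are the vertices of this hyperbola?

(-13, 5) and (-7, 5)

Group: 16(x² + 20x) -9(y² - 10y) = -1231
Completing the square gives 16(x + 10)² -9(y - 5)² = -1231 + 1600 - 225 = 144.
Dividing both sides by 144: (x + 10)²/9 - (y - 5)²/16 = 1
Hyperbola, center (-10, 5), transverse axis horizontal; a² = 9, b² = 16.
a = 3. Vertices at (h ± a, k).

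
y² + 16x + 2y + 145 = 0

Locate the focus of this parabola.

Only y is squared. Complete the square in y: (y + 1)² = -16(x + 9).
Vertex (-9, -1); 4p = -16 so p = -4. Opens left.
Focus is p units from the vertex along the axis: (h + p, k).

(-13, -1)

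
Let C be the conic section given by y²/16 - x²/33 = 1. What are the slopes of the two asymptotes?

Center (0, 0). The positive term is the y-term, so the transverse axis is vertical; a² = 16, b² = 33.
For a vertical hyperbola the asymptotes have slope ±a/b.
Here that is ±4/√33 = ±4√33/33.

4√33/33 and -4√33/33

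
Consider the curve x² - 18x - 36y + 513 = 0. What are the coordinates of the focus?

(9, 21)

Only x is squared. Complete the square in x: (x - 9)² = 36(y - 12).
Vertex (9, 12); 4p = 36 so p = 9. Opens up.
Focus is p units from the vertex along the axis: (h, k + p).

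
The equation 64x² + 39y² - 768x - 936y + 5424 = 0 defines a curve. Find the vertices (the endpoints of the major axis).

(6, 4) and (6, 20)

Group the x- and y-terms: 64(x² - 12x) + 39(y² - 24y) = -5424
Complete the square: 64(x - 6)² + 39(y - 12)² = -5424 + 2304 + 5616 = 2496
Dividing both sides by 2496: (x - 6)²/39 + (y - 12)²/64 = 1
Ellipse, center (6, 12), major axis vertical; a² = 64, b² = 39.
a = 8. Vertices at (h, k ± a).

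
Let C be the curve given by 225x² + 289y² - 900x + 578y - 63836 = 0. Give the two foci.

Collect terms: 225(x² - 4x) + 289(y² + 2y) = 63836
Complete the square: 225(x - 2)² + 289(y + 1)² = 63836 + 900 + 289 = 65025
Dividing both sides by 65025: (x - 2)²/289 + (y + 1)²/225 = 1
Ellipse, center (2, -1), major axis horizontal; a² = 289, b² = 225.
c² = a² - b² = 289 - 225 = 64, so c = 8.
Foci lie on the horizontal axis through the center: (h ± c, k).

(-6, -1) and (10, -1)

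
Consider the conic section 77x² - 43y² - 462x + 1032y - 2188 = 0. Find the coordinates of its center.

(3, 12)

Rearranging, 77(x² - 6x) -43(y² - 24y) = 2188.
Completing the square gives 77(x - 3)² -43(y - 12)² = 2188 + 693 - 6192 = -3311.
Divide by -3311: (y - 12)²/77 - (x - 3)²/43 = 1
Hyperbola with center (3, 12).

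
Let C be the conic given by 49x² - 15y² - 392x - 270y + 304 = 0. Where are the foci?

(4, -17) and (4, -1)

49(x² - 8x) -15(y² + 18y) = -304
49(x - 4)² -15(y + 9)² = -304 + 784 - 1215 = -735
Divide by -735: (y + 9)²/49 - (x - 4)²/15 = 1
Hyperbola, center (4, -9), transverse axis vertical; a² = 49, b² = 15.
c² = a² + b² = 49 + 15 = 64, so c = 8.
Foci lie on the vertical axis through the center: (h, k ± c).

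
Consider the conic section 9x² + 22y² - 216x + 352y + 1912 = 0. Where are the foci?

Group the x- and y-terms: 9(x² - 24x) + 22(y² + 16y) = -1912
Complete the square in x and y: 9(x - 12)² + 22(y + 8)² = -1912 + 1296 + 1408 = 792
Divide through by 792 to get (x - 12)²/88 + (y + 8)²/36 = 1.
Ellipse, center (12, -8), major axis horizontal; a² = 88, b² = 36.
c² = a² - b² = 88 - 36 = 52, so c = 2√13.
Foci lie on the horizontal axis through the center: (h ± c, k).

(12 - 2√13, -8) and (12 + 2√13, -8)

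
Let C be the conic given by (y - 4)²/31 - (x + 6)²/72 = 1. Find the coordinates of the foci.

(-6, 4 - √103) and (-6, 4 + √103)

Center (-6, 4). The positive term is the y-term, so the transverse axis is vertical; a² = 31, b² = 72.
c² = a² + b² = 31 + 72 = 103, so c = √103.
Foci lie on the vertical axis through the center: (h, k ± c).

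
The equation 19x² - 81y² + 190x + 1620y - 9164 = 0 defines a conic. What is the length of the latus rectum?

Group the x- and y-terms: 19(x² + 10x) -81(y² - 20y) = 9164
19(x + 5)² -81(y - 10)² = 9164 + 475 - 8100 = 1539
Divide through by 1539 to get (x + 5)²/81 - (y - 10)²/19 = 1.
Hyperbola, center (-5, 10), transverse axis horizontal; a² = 81, b² = 19.
Latus rectum length = 2b²/a = 2·19/9 = 38/9.

38/9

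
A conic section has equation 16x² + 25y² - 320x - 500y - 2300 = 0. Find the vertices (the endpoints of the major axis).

(-10, 10) and (30, 10)

Group the x- and y-terms: 16(x² - 20x) + 25(y² - 20y) = 2300
Complete the square: 16(x - 10)² + 25(y - 10)² = 2300 + 1600 + 2500 = 6400
Divide through by 6400 to get (x - 10)²/400 + (y - 10)²/256 = 1.
Ellipse, center (10, 10), major axis horizontal; a² = 400, b² = 256.
a = 20. Vertices at (h ± a, k).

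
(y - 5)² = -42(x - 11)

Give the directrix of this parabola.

Vertex (11, 5); 4p = -42 so p = -21/2. Opens left.
Directrix is the vertical line x = h − p = 11 − (-21/2) = 43/2.

x = 43/2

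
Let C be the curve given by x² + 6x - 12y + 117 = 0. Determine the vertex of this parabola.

Only x is squared. Complete the square in x: (x + 3)² = 12(y - 9).
Vertex (-3, 9); 4p = 12 so p = 3. Opens up.

(-3, 9)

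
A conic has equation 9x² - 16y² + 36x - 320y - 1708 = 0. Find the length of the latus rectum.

9/2

9(x² + 4x) -16(y² + 20y) = 1708
Completing the square gives 9(x + 2)² -16(y + 10)² = 1708 + 36 - 1600 = 144.
Divide through by 144 to get (x + 2)²/16 - (y + 10)²/9 = 1.
Hyperbola, center (-2, -10), transverse axis horizontal; a² = 16, b² = 9.
Latus rectum length = 2b²/a = 2·9/4 = 9/2.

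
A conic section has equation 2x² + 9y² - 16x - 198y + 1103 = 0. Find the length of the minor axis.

2√2

Group: 2(x² - 8x) + 9(y² - 22y) = -1103
Complete the square in x and y: 2(x - 4)² + 9(y - 11)² = -1103 + 32 + 1089 = 18
Divide through by 18 to get (x - 4)²/9 + (y - 11)²/2 = 1.
Ellipse, center (4, 11), major axis horizontal; a² = 9, b² = 2.
b² = 2 so b = √2; the minor axis has length 2b = 2√2.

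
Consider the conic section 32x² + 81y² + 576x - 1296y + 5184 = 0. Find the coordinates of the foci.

Group the x- and y-terms: 32(x² + 18x) + 81(y² - 16y) = -5184
Completing the square gives 32(x + 9)² + 81(y - 8)² = -5184 + 2592 + 5184 = 2592.
Divide through by 2592 to get (x + 9)²/81 + (y - 8)²/32 = 1.
Ellipse, center (-9, 8), major axis horizontal; a² = 81, b² = 32.
c² = a² - b² = 81 - 32 = 49, so c = 7.
Foci lie on the horizontal axis through the center: (h ± c, k).

(-16, 8) and (-2, 8)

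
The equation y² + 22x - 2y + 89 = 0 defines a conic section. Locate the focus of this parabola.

Only y is squared. Complete the square in y: (y - 1)² = -22(x + 4).
Vertex (-4, 1); 4p = -22 so p = -11/2. Opens left.
Focus is p units from the vertex along the axis: (h + p, k).

(-19/2, 1)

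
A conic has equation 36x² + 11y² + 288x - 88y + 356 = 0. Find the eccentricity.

Group: 36(x² + 8x) + 11(y² - 8y) = -356
Completing the square gives 36(x + 4)² + 11(y - 4)² = -356 + 576 + 176 = 396.
Divide through by 396 to get (x + 4)²/11 + (y - 4)²/36 = 1.
Ellipse, center (-4, 4), major axis vertical; a² = 36, b² = 11.
c² = a² - b² = 25, so c = 5.
e = c/a = 5/6.

e = 5/6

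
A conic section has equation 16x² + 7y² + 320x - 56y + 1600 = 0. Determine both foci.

(-10, 1) and (-10, 7)

16(x² + 20x) + 7(y² - 8y) = -1600
Complete the square in x and y: 16(x + 10)² + 7(y - 4)² = -1600 + 1600 + 112 = 112
Divide through by 112 to get (x + 10)²/7 + (y - 4)²/16 = 1.
Ellipse, center (-10, 4), major axis vertical; a² = 16, b² = 7.
c² = a² - b² = 16 - 7 = 9, so c = 3.
Foci lie on the vertical axis through the center: (h, k ± c).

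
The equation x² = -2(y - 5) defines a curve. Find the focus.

(0, 9/2)

Vertex (0, 5); 4p = -2 so p = -1/2. Opens down.
Focus is p units from the vertex along the axis: (h, k + p).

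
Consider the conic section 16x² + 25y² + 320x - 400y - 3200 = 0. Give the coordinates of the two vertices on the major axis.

Rearranging, 16(x² + 20x) + 25(y² - 16y) = 3200.
Complete the square: 16(x + 10)² + 25(y - 8)² = 3200 + 1600 + 1600 = 6400
Divide by 6400: (x + 10)²/400 + (y - 8)²/256 = 1
Ellipse, center (-10, 8), major axis horizontal; a² = 400, b² = 256.
a = 20. Vertices at (h ± a, k).

(-30, 8) and (10, 8)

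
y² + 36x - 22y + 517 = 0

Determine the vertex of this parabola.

(-11, 11)

Only y is squared. Complete the square in y: (y - 11)² = -36(x + 11).
Vertex (-11, 11); 4p = -36 so p = -9. Opens left.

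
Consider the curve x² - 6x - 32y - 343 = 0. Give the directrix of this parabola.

y = -19

Only x is squared. Complete the square in x: (x - 3)² = 32(y + 11).
Vertex (3, -11); 4p = 32 so p = 8. Opens up.
Directrix is the horizontal line y = k − p = -11 − (8) = -19.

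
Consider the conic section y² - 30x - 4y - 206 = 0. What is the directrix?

Only y is squared. Complete the square in y: (y - 2)² = 30(x + 7).
Vertex (-7, 2); 4p = 30 so p = 15/2. Opens right.
Directrix is the vertical line x = h − p = -7 − (15/2) = -29/2.

x = -29/2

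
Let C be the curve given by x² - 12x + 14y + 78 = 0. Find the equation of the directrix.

Only x is squared. Complete the square in x: (x - 6)² = -14(y + 3).
Vertex (6, -3); 4p = -14 so p = -7/2. Opens down.
Directrix is the horizontal line y = k − p = -3 − (-7/2) = 1/2.

y = 1/2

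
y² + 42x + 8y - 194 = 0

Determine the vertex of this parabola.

Only y is squared. Complete the square in y: (y + 4)² = -42(x - 5).
Vertex (5, -4); 4p = -42 so p = -21/2. Opens left.

(5, -4)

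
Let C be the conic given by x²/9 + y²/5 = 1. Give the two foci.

(-2, 0) and (2, 0)

Center (0, 0). The larger denominator 9 sits under the x-term, so the major axis is horizontal; a² = 9, b² = 5.
c² = a² - b² = 9 - 5 = 4, so c = 2.
Foci lie on the horizontal axis through the center: (h ± c, k).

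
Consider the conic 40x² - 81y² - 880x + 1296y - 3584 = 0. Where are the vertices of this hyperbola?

Collect terms: 40(x² - 22x) -81(y² - 16y) = 3584
Complete the square: 40(x - 11)² -81(y - 8)² = 3584 + 4840 - 5184 = 3240
Divide through by 3240 to get (x - 11)²/81 - (y - 8)²/40 = 1.
Hyperbola, center (11, 8), transverse axis horizontal; a² = 81, b² = 40.
a = 9. Vertices at (h ± a, k).

(2, 8) and (20, 8)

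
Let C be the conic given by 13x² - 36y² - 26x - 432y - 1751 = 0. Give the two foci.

Collect terms: 13(x² - 2x) -36(y² + 12y) = 1751
Complete the square in x and y: 13(x - 1)² -36(y + 6)² = 1751 + 13 - 1296 = 468
Dividing both sides by 468: (x - 1)²/36 - (y + 6)²/13 = 1
Hyperbola, center (1, -6), transverse axis horizontal; a² = 36, b² = 13.
c² = a² + b² = 36 + 13 = 49, so c = 7.
Foci lie on the horizontal axis through the center: (h ± c, k).

(-6, -6) and (8, -6)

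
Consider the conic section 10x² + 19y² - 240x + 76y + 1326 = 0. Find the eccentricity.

Group the x- and y-terms: 10(x² - 24x) + 19(y² + 4y) = -1326
10(x - 12)² + 19(y + 2)² = -1326 + 1440 + 76 = 190
Dividing both sides by 190: (x - 12)²/19 + (y + 2)²/10 = 1
Ellipse, center (12, -2), major axis horizontal; a² = 19, b² = 10.
c² = a² - b² = 9, so c = 3.
e = c/a = 3/√19 = 3√19/19.

e = 3√19/19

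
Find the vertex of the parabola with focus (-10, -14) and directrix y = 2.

(-10, -6)

The vertex is the midpoint between the focus and the directrix along the axis of symmetry.
Axis is vertical (directrix is horizontal). Vertex y-coordinate = (-14 + 2)/2 = -6; x-coordinate = -10.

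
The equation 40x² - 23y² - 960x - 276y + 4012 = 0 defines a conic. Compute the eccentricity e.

e = 3√161/23

Group the x- and y-terms: 40(x² - 24x) -23(y² + 12y) = -4012
Complete the square: 40(x - 12)² -23(y + 6)² = -4012 + 5760 - 828 = 920
Divide through by 920 to get (x - 12)²/23 - (y + 6)²/40 = 1.
Hyperbola, center (12, -6), transverse axis horizontal; a² = 23, b² = 40.
c² = a² + b² = 63, so c = 3√7.
e = c/a = 3√7/√23 = 3√161/23.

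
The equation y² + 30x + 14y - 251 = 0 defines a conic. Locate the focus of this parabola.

Only y is squared. Complete the square in y: (y + 7)² = -30(x - 10).
Vertex (10, -7); 4p = -30 so p = -15/2. Opens left.
Focus is p units from the vertex along the axis: (h + p, k).

(5/2, -7)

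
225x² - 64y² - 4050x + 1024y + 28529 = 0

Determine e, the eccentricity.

e = 17/15

225(x² - 18x) -64(y² - 16y) = -28529
225(x - 9)² -64(y - 8)² = -28529 + 18225 - 4096 = -14400
Dividing both sides by -14400: (y - 8)²/225 - (x - 9)²/64 = 1
Hyperbola, center (9, 8), transverse axis vertical; a² = 225, b² = 64.
c² = a² + b² = 289, so c = 17.
e = c/a = 17/15.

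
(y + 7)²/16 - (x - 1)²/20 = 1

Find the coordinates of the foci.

Center (1, -7). The positive term is the y-term, so the transverse axis is vertical; a² = 16, b² = 20.
c² = a² + b² = 16 + 20 = 36, so c = 6.
Foci lie on the vertical axis through the center: (h, k ± c).

(1, -13) and (1, -1)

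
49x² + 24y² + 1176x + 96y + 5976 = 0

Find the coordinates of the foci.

(-12, -7) and (-12, 3)

Collect terms: 49(x² + 24x) + 24(y² + 4y) = -5976
Complete the square: 49(x + 12)² + 24(y + 2)² = -5976 + 7056 + 96 = 1176
Dividing both sides by 1176: (x + 12)²/24 + (y + 2)²/49 = 1
Ellipse, center (-12, -2), major axis vertical; a² = 49, b² = 24.
c² = a² - b² = 49 - 24 = 25, so c = 5.
Foci lie on the vertical axis through the center: (h, k ± c).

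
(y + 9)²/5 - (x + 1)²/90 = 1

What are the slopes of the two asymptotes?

Center (-1, -9). The positive term is the y-term, so the transverse axis is vertical; a² = 5, b² = 90.
For a vertical hyperbola the asymptotes have slope ±a/b.
Here that is ±√5/3√10 = ±√2/6.

√2/6 and -√2/6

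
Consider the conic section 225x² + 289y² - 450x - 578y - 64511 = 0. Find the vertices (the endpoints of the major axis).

Collect terms: 225(x² - 2x) + 289(y² - 2y) = 64511
Complete the square in x and y: 225(x - 1)² + 289(y - 1)² = 64511 + 225 + 289 = 65025
Dividing both sides by 65025: (x - 1)²/289 + (y - 1)²/225 = 1
Ellipse, center (1, 1), major axis horizontal; a² = 289, b² = 225.
a = 17. Vertices at (h ± a, k).

(-16, 1) and (18, 1)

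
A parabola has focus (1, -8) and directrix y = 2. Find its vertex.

(1, -3)

The vertex is the midpoint between the focus and the directrix along the axis of symmetry.
Axis is vertical (directrix is horizontal). Vertex y-coordinate = (-8 + 2)/2 = -3; x-coordinate = 1.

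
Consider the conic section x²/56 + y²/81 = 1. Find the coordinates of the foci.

Center (0, 0). The larger denominator 81 sits under the y-term, so the major axis is vertical; a² = 81, b² = 56.
c² = a² - b² = 81 - 56 = 25, so c = 5.
Foci lie on the vertical axis through the center: (h, k ± c).

(0, -5) and (0, 5)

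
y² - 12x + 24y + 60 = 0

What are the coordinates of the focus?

(-4, -12)

Only y is squared. Complete the square in y: (y + 12)² = 12(x + 7).
Vertex (-7, -12); 4p = 12 so p = 3. Opens right.
Focus is p units from the vertex along the axis: (h + p, k).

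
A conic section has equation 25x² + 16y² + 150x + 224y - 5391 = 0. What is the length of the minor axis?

32

Group: 25(x² + 6x) + 16(y² + 14y) = 5391
Complete the square in x and y: 25(x + 3)² + 16(y + 7)² = 5391 + 225 + 784 = 6400
Divide through by 6400 to get (x + 3)²/256 + (y + 7)²/400 = 1.
Ellipse, center (-3, -7), major axis vertical; a² = 400, b² = 256.
b² = 256 so b = 16; the minor axis has length 2b = 32.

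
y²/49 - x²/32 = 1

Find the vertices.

Center (0, 0). The positive term is the y-term, so the transverse axis is vertical; a² = 49, b² = 32.
a = 7. Vertices at (h, k ± a).

(0, -7) and (0, 7)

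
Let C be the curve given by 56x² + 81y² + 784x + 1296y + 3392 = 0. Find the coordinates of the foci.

(-12, -8) and (-2, -8)

Rearranging, 56(x² + 14x) + 81(y² + 16y) = -3392.
Complete the square: 56(x + 7)² + 81(y + 8)² = -3392 + 2744 + 5184 = 4536
Dividing both sides by 4536: (x + 7)²/81 + (y + 8)²/56 = 1
Ellipse, center (-7, -8), major axis horizontal; a² = 81, b² = 56.
c² = a² - b² = 81 - 56 = 25, so c = 5.
Foci lie on the horizontal axis through the center: (h ± c, k).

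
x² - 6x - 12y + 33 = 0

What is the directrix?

y = -1

Only x is squared. Complete the square in x: (x - 3)² = 12(y - 2).
Vertex (3, 2); 4p = 12 so p = 3. Opens up.
Directrix is the horizontal line y = k − p = 2 − (3) = -1.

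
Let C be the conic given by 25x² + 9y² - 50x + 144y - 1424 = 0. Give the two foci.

(1, -20) and (1, 4)

Rearranging, 25(x² - 2x) + 9(y² + 16y) = 1424.
Completing the square gives 25(x - 1)² + 9(y + 8)² = 1424 + 25 + 576 = 2025.
Divide through by 2025 to get (x - 1)²/81 + (y + 8)²/225 = 1.
Ellipse, center (1, -8), major axis vertical; a² = 225, b² = 81.
c² = a² - b² = 225 - 81 = 144, so c = 12.
Foci lie on the vertical axis through the center: (h, k ± c).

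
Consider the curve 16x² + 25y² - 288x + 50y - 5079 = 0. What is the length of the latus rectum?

16(x² - 18x) + 25(y² + 2y) = 5079
Complete the square: 16(x - 9)² + 25(y + 1)² = 5079 + 1296 + 25 = 6400
Divide through by 6400 to get (x - 9)²/400 + (y + 1)²/256 = 1.
Ellipse, center (9, -1), major axis horizontal; a² = 400, b² = 256.
Latus rectum length = 2b²/a = 2·256/20 = 128/5.

128/5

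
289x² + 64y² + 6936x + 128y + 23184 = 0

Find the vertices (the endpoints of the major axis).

(-12, -18) and (-12, 16)

Rearranging, 289(x² + 24x) + 64(y² + 2y) = -23184.
Complete the square in x and y: 289(x + 12)² + 64(y + 1)² = -23184 + 41616 + 64 = 18496
Dividing both sides by 18496: (x + 12)²/64 + (y + 1)²/289 = 1
Ellipse, center (-12, -1), major axis vertical; a² = 289, b² = 64.
a = 17. Vertices at (h, k ± a).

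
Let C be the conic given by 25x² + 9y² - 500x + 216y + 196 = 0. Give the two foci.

Collect terms: 25(x² - 20x) + 9(y² + 24y) = -196
25(x - 10)² + 9(y + 12)² = -196 + 2500 + 1296 = 3600
Divide by 3600: (x - 10)²/144 + (y + 12)²/400 = 1
Ellipse, center (10, -12), major axis vertical; a² = 400, b² = 144.
c² = a² - b² = 400 - 144 = 256, so c = 16.
Foci lie on the vertical axis through the center: (h, k ± c).

(10, -28) and (10, 4)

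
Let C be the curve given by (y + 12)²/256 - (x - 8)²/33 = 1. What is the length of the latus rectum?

Center (8, -12). The positive term is the y-term, so the transverse axis is vertical; a² = 256, b² = 33.
Latus rectum length = 2b²/a = 2·33/16 = 33/8.

33/8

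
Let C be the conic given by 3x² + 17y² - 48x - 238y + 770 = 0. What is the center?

(8, 7)

Group the x- and y-terms: 3(x² - 16x) + 17(y² - 14y) = -770
3(x - 8)² + 17(y - 7)² = -770 + 192 + 833 = 255
Divide by 255: (x - 8)²/85 + (y - 7)²/15 = 1
Ellipse with center (8, 7).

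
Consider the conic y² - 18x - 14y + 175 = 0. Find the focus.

Only y is squared. Complete the square in y: (y - 7)² = 18(x - 7).
Vertex (7, 7); 4p = 18 so p = 9/2. Opens right.
Focus is p units from the vertex along the axis: (h + p, k).

(23/2, 7)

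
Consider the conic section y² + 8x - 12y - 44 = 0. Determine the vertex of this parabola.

Only y is squared. Complete the square in y: (y - 6)² = -8(x - 10).
Vertex (10, 6); 4p = -8 so p = -2. Opens left.

(10, 6)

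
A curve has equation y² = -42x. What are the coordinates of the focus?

Vertex (0, 0); 4p = -42 so p = -21/2. Opens left.
Focus is p units from the vertex along the axis: (h + p, k).

(-21/2, 0)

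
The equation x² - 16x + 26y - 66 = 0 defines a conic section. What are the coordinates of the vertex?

Only x is squared. Complete the square in x: (x - 8)² = -26(y - 5).
Vertex (8, 5); 4p = -26 so p = -13/2. Opens down.

(8, 5)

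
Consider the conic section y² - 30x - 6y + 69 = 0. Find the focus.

(19/2, 3)

Only y is squared. Complete the square in y: (y - 3)² = 30(x - 2).
Vertex (2, 3); 4p = 30 so p = 15/2. Opens right.
Focus is p units from the vertex along the axis: (h + p, k).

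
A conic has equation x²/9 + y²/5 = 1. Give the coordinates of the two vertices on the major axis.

(-3, 0) and (3, 0)

Center (0, 0). The larger denominator 9 sits under the x-term, so the major axis is horizontal; a² = 9, b² = 5.
a = 3. Vertices at (h ± a, k).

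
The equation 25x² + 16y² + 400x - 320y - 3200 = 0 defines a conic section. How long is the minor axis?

32

Group the x- and y-terms: 25(x² + 16x) + 16(y² - 20y) = 3200
Complete the square in x and y: 25(x + 8)² + 16(y - 10)² = 3200 + 1600 + 1600 = 6400
Divide by 6400: (x + 8)²/256 + (y - 10)²/400 = 1
Ellipse, center (-8, 10), major axis vertical; a² = 400, b² = 256.
b² = 256 so b = 16; the minor axis has length 2b = 32.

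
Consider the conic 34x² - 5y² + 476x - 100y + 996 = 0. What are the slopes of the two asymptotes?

√170/5 and -√170/5

Rearranging, 34(x² + 14x) -5(y² + 20y) = -996.
34(x + 7)² -5(y + 10)² = -996 + 1666 - 500 = 170
Dividing both sides by 170: (x + 7)²/5 - (y + 10)²/34 = 1
Hyperbola, center (-7, -10), transverse axis horizontal; a² = 5, b² = 34.
For a horizontal hyperbola the asymptotes have slope ±b/a.
Here that is ±√34/√5 = ±√170/5.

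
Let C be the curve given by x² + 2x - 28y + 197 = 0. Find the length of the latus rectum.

Only x is squared. Complete the square in x: (x + 1)² = 28(y - 7).
Vertex (-1, 7); 4p = 28 so p = 7. Opens up.
Latus rectum length = |4p| = 28.

28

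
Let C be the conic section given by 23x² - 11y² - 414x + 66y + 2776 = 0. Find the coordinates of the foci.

Rearranging, 23(x² - 18x) -11(y² - 6y) = -2776.
23(x - 9)² -11(y - 3)² = -2776 + 1863 - 99 = -1012
Dividing both sides by -1012: (y - 3)²/92 - (x - 9)²/44 = 1
Hyperbola, center (9, 3), transverse axis vertical; a² = 92, b² = 44.
c² = a² + b² = 92 + 44 = 136, so c = 2√34.
Foci lie on the vertical axis through the center: (h, k ± c).

(9, 3 - 2√34) and (9, 3 + 2√34)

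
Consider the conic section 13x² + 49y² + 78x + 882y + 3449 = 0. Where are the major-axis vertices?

(-10, -9) and (4, -9)

13(x² + 6x) + 49(y² + 18y) = -3449
Completing the square gives 13(x + 3)² + 49(y + 9)² = -3449 + 117 + 3969 = 637.
Divide through by 637 to get (x + 3)²/49 + (y + 9)²/13 = 1.
Ellipse, center (-3, -9), major axis horizontal; a² = 49, b² = 13.
a = 7. Vertices at (h ± a, k).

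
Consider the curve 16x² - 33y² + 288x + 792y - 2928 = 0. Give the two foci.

Group the x- and y-terms: 16(x² + 18x) -33(y² - 24y) = 2928
16(x + 9)² -33(y - 12)² = 2928 + 1296 - 4752 = -528
Divide by -528: (y - 12)²/16 - (x + 9)²/33 = 1
Hyperbola, center (-9, 12), transverse axis vertical; a² = 16, b² = 33.
c² = a² + b² = 16 + 33 = 49, so c = 7.
Foci lie on the vertical axis through the center: (h, k ± c).

(-9, 5) and (-9, 19)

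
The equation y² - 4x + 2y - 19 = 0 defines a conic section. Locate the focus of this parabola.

(-4, -1)

Only y is squared. Complete the square in y: (y + 1)² = 4(x + 5).
Vertex (-5, -1); 4p = 4 so p = 1. Opens right.
Focus is p units from the vertex along the axis: (h + p, k).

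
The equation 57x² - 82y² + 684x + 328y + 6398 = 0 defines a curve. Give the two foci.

(-6, 2 - √139) and (-6, 2 + √139)

Group the x- and y-terms: 57(x² + 12x) -82(y² - 4y) = -6398
57(x + 6)² -82(y - 2)² = -6398 + 2052 - 328 = -4674
Dividing both sides by -4674: (y - 2)²/57 - (x + 6)²/82 = 1
Hyperbola, center (-6, 2), transverse axis vertical; a² = 57, b² = 82.
c² = a² + b² = 57 + 82 = 139, so c = √139.
Foci lie on the vertical axis through the center: (h, k ± c).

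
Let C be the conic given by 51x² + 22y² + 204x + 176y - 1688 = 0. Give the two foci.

Group: 51(x² + 4x) + 22(y² + 8y) = 1688
Complete the square in x and y: 51(x + 2)² + 22(y + 4)² = 1688 + 204 + 352 = 2244
Divide by 2244: (x + 2)²/44 + (y + 4)²/102 = 1
Ellipse, center (-2, -4), major axis vertical; a² = 102, b² = 44.
c² = a² - b² = 102 - 44 = 58, so c = √58.
Foci lie on the vertical axis through the center: (h, k ± c).

(-2, -4 - √58) and (-2, -4 + √58)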